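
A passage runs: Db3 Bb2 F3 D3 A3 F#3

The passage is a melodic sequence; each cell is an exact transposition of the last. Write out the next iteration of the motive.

Taking 2-note groups, the heads are Db3, F3, A3: the pattern moves up a 3rd.
From C#4 the exact shape gives C#4 A#3.

C#4 A#3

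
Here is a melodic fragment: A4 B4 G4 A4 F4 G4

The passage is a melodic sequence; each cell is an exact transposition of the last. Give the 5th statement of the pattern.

Db4 Eb4

Taking 2-note groups, the heads are A4, G4, F4: the pattern moves down a 2nd.
Carrying on: Eb4 → Db4.
Statement 5 starts on Db4 and keeps the same exact contour: Db4 Eb4.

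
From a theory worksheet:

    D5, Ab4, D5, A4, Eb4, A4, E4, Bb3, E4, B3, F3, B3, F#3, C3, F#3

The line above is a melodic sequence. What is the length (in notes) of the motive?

15 notes total. Splitting into 5 groups of 3:
D5 Ab4 D5 | A4 Eb4 A4 | E4 Bb3 E4 | B3 F3 B3 | F#3 C3 F#3
That's a consistent down a 4th shift per cell, and no other grouping gives one.

3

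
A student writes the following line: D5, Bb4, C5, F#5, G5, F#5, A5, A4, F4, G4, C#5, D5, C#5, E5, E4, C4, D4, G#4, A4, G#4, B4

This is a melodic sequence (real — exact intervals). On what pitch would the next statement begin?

B3

The 7-note cells begin on D5, A4, E4 — each down a 4th from the last.
One more step down a 4th gives B3.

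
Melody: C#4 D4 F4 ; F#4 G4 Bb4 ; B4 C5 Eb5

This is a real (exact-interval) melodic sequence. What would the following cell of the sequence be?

E5 F5 Ab5

Taking 3-note groups, the heads are C#4, F#4, B4: the pattern moves up a 4th.
From E5 the exact shape gives E5 F5 Ab5.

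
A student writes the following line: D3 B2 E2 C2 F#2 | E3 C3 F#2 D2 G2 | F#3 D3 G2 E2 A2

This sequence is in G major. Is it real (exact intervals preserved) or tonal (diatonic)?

Every note is diatonic to G major.
Cell 1 has -3 semitones from note 1 to 2, but cell 2 has -4 — the interval quality changes while the contour stays the same, which is the hallmark of a tonal sequence.

tonal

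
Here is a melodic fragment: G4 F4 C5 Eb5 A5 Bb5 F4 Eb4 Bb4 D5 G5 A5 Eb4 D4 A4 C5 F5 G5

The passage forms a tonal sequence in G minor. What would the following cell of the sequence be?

With a 6-note motive the entries are G4, F4, Eb4, each down a 2nd from the previous.
So cell 4 is D4 C4 G4 Bb4 Eb5 F5.

D4 C4 G4 Bb4 Eb5 F5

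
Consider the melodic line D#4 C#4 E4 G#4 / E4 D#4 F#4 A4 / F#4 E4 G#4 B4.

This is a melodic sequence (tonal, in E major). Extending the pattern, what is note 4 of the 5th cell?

The unit is 4 notes. Position-4 pitches of the 3 shown cells: G#4, A4, B4.
Each moves up a 2nd. Continuing: C#5 → D#5.

D#5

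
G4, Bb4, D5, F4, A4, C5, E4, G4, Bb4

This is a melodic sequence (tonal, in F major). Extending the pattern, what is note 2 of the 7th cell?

C4

With 3-note cells, note 2 of each statement runs Bb4, A4, G4.
Each moves down a 2nd. Continuing: F4 → E4 → D4 → C4.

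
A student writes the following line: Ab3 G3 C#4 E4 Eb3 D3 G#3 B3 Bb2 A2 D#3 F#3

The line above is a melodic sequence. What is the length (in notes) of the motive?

There are 12 notes; a 4-note unit gives 3 cells:
Ab3 G3 C#4 E4 | Eb3 D3 G#3 B3 | Bb2 A2 D#3 F#3
Every group is a transposition down a 4th of the one before; no shorter unit works.

4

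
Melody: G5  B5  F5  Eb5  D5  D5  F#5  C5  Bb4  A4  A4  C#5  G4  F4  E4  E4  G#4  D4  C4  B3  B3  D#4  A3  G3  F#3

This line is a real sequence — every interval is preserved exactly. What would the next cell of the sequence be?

Taking 5-note groups, the heads are G5, D5, A4, E4, B3: the pattern moves down a 4th.
So cell 6 is F#3 A#3 E3 D3 C#3.

F#3 A#3 E3 D3 C#3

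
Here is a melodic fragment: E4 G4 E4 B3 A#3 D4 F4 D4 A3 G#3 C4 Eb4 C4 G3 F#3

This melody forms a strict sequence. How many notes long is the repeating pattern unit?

5

There are 15 notes; a 5-note unit gives 3 cells:
E4 G4 E4 B3 A#3 | D4 F4 D4 A3 G#3 | C4 Eb4 C4 G3 F#3
Every group is a transposition down a 2nd of the one before; no shorter unit works.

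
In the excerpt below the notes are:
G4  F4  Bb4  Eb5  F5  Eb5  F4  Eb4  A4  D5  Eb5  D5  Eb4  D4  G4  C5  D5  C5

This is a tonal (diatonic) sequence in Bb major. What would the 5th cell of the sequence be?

C4 Bb3 Eb4 A4 Bb4 A4

Unit = 6 notes; the statements start on G4, F4, Eb4, moving down a 2nd each time.
Carrying on: D4 → C4.
So cell 5 is C4 Bb3 Eb4 A4 Bb4 A4.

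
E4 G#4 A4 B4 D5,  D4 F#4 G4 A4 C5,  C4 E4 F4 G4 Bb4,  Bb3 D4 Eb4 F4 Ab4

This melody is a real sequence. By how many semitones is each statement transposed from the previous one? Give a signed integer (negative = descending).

-2

Taking 5-note groups, the heads are E4, D4, C4, Bb3: the pattern moves down a 2nd.
Counting half-steps from E4 to D4: -2.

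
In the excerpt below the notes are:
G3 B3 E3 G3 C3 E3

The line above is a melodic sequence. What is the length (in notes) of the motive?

Try groups of 2 (3 cells in 6 notes):
G3 B3 | E3 G3 | C3 E3
Each cell is the previous one down a 3rd — so the unit is 2 notes.

2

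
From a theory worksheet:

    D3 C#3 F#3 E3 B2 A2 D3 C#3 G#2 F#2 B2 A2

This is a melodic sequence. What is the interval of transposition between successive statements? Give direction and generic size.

down a 3rd

With a 4-note motive the entries are D3, B2, G#2, each down a 3rd from the previous.
D3 to B2 is down a 3rd.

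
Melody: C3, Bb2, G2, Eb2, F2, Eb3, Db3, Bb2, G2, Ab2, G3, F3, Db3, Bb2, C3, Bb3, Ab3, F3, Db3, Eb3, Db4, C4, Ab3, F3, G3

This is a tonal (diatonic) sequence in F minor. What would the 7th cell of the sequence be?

The 5-note cells begin on C3, Eb3, G3, Bb3, Db4 — each up a 3rd from the last.
Extending up a 3rd: F4 → Ab4.
So cell 7 is Ab4 G4 Eb4 C4 Db4.

Ab4 G4 Eb4 C4 Db4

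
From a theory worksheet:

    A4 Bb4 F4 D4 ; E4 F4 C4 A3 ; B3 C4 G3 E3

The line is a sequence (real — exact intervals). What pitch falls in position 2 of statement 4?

G3

With 4-note cells, note 2 of each statement runs Bb4, F4, C4.
From C4, down a 4th gives G3.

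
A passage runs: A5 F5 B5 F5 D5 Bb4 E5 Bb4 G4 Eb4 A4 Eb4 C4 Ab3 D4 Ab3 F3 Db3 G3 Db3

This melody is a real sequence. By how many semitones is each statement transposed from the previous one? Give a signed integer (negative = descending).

-7

The 4-note cells begin on A5, D5, G4, C4, F3 — each down a 5th from the last.
A5→D5 is 74 − 81 = -7 semitones.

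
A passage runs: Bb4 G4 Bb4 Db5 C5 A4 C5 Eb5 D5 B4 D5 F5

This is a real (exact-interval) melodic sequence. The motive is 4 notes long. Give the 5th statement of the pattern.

F#5 D#5 F#5 A5

With a 4-note motive the entries are Bb4, C5, D5, each up a 2nd from the previous.
Carrying on: E5 → F#5.
From F#5 the exact shape gives F#5 D#5 F#5 A5.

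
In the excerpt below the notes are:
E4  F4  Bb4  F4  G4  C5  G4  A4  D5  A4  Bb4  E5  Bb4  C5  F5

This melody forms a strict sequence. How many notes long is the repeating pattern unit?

15 notes total. Splitting into 5 groups of 3:
E4 F4 Bb4 | F4 G4 C5 | G4 A4 D5 | A4 Bb4 E5 | Bb4 C5 F5
Every group is a transposition up a 2nd of the one before; no shorter unit works.

3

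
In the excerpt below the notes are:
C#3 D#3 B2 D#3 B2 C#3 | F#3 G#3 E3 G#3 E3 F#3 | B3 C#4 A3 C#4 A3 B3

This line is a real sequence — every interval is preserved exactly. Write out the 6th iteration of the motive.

Unit = 6 notes; the statements start on C#3, F#3, B3, moving up a 4th each time.
Continuing the starts: E4 → A4 → D5.
Statement 6 starts on D5 and keeps the same exact contour: D5 E5 C5 E5 C5 D5.

D5 E5 C5 E5 C5 D5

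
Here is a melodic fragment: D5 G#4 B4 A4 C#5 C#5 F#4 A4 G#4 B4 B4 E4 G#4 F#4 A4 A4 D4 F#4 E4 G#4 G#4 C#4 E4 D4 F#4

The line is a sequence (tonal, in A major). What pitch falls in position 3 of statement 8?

B3

With 5-note cells, note 3 of each statement runs B4, A4, G#4, F#4, E4.
Carrying that down a 2nd forward: D4 → C#4 → B3.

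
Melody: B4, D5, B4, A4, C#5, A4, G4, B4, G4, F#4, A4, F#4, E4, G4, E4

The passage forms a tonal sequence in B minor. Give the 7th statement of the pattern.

C#4 E4 C#4

Unit = 3 notes; the statements start on B4, A4, G4, F#4, E4, moving down a 2nd each time.
Continuing the starts: D4 → C#4.
From C#4 the diatonic shape gives C#4 E4 C#4.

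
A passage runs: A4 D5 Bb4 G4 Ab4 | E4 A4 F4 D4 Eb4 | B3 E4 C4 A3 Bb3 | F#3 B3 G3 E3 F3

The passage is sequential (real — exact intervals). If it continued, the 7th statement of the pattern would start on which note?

D#2

Taking 5-note groups, the heads are A4, E4, B3, F#3: the pattern moves down a 4th.
Continuing: C#3 → G#2 → D#2. Statement 7 starts on D#2.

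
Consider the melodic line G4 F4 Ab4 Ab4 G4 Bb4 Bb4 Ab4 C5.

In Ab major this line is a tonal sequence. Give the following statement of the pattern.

Unit = 3 notes; the statements start on G4, Ab4, Bb4, moving up a 2nd each time.
Statement 4 starts on C5 and keeps the same diatonic contour: C5 Bb4 Db5.

C5 Bb4 Db5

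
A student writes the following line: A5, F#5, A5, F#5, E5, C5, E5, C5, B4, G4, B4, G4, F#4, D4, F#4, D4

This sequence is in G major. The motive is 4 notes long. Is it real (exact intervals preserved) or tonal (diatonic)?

tonal

Every note is diatonic to G major.
Cell 1 has -3 semitones from note 1 to 2, but cell 2 has -4 — the interval quality changes while the contour stays the same, which is the hallmark of a tonal sequence.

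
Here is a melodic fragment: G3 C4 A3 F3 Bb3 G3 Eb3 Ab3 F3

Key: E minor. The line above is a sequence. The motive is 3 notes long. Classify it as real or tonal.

Each cell has the same semitone pattern (5, -3) — intervals are preserved exactly.
And F3 lies outside E minor, so the sequence is real rather than tonal.

real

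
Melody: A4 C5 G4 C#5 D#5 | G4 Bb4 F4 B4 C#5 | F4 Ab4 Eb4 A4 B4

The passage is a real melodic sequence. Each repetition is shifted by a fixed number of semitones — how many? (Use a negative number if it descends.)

-2

Taking 5-note groups, the heads are A4, G4, F4: the pattern moves down a 2nd.
A4 to G4 spans -2 semitones.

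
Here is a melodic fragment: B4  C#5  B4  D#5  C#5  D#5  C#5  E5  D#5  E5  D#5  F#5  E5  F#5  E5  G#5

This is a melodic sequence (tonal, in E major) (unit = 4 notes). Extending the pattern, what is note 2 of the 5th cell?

The unit is 4 notes. Position-2 pitches of the 4 shown cells: C#5, D#5, E5, F#5.
From F#5, up a 2nd gives G#5.

G#5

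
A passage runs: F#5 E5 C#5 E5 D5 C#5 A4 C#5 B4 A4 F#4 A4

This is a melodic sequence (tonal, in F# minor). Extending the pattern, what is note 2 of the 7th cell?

G#3

Grouping in 4s, the 2nd note of each cell is E5, C#5, A4.
Extending down a 3rd: F#4 → D4 → B3 → G#3.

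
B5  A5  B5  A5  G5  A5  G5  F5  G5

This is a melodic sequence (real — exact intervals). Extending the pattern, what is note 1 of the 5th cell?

Eb5

With 3-note cells, note 1 of each statement runs B5, A5, G5.
Each moves down a 2nd. Continuing: F5 → Eb5.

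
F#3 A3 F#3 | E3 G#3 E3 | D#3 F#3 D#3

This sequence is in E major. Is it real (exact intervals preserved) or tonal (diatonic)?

tonal

Every note is diatonic to E major.
Cell 1 has +3 semitones from note 1 to 2, but cell 2 has +4 — the interval quality changes while the contour stays the same, which is the hallmark of a tonal sequence.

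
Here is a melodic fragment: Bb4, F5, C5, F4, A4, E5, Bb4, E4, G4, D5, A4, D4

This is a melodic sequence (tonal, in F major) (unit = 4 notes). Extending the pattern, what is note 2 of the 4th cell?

C5

The unit is 4 notes. Position-2 pitches of the 3 shown cells: F5, E5, D5.
One more down a 2nd gives C5.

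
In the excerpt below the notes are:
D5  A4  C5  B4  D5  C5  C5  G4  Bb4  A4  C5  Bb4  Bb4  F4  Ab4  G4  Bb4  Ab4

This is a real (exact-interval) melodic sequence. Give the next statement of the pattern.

Ab4 Eb4 Gb4 F4 Ab4 Gb4

With a 6-note motive the entries are D5, C5, Bb4, each down a 2nd from the previous.
So cell 4 is Ab4 Eb4 Gb4 F4 Ab4 Gb4.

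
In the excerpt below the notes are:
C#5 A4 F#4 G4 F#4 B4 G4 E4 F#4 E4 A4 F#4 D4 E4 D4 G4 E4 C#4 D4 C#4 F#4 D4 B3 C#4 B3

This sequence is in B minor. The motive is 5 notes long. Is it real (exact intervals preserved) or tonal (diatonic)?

tonal

Every note is diatonic to B minor.
Cell 1 has +1 semitones from note 3 to 4, but cell 2 has +2 — the interval quality changes while the contour stays the same, which is the hallmark of a tonal sequence.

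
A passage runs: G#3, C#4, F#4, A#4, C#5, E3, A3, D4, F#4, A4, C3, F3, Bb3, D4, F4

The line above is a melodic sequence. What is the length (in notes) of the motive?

Try groups of 5 (3 cells in 15 notes):
G#3 C#4 F#4 A#4 C#5 | E3 A3 D4 F#4 A4 | C3 F3 Bb3 D4 F4
That's a consistent down a 3rd shift per cell, and no other grouping gives one.

5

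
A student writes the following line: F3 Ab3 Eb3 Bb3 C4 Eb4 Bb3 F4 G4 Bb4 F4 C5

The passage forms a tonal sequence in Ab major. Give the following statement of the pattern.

The 4-note cells begin on F3, C4, G4 — each up a 5th from the last.
So cell 4 is Db5 F5 C5 G5.

Db5 F5 C5 G5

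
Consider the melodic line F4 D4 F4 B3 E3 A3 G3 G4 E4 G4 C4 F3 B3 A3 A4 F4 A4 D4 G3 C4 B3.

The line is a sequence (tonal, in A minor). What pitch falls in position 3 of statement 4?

The unit is 7 notes. Position-3 pitches of the 3 shown cells: F4, G4, A4.
From A4, up a 2nd gives B4.

B4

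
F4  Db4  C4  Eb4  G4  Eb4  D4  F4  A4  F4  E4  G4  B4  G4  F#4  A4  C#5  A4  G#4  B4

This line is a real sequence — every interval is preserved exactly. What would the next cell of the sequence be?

D#5 B4 A#4 C#5

Taking 4-note groups, the heads are F4, G4, A4, B4, C#5: the pattern moves up a 2nd.
So cell 6 is D#5 B4 A#4 C#5.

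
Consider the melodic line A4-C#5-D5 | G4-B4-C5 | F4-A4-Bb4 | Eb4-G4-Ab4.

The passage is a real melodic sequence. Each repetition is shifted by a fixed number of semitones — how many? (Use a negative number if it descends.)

Unit = 3 notes; the statements start on A4, G4, F4, Eb4, moving down a 2nd each time.
A4 to G4 spans -2 semitones.

-2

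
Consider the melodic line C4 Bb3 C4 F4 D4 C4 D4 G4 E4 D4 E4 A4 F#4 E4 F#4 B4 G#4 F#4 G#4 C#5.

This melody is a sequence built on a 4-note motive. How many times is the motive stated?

5

20 notes in groups of 4 gives 20/4 = 5 statements.
Starts: C4, D4, E4, F#4, G#4 — each up a 2nd.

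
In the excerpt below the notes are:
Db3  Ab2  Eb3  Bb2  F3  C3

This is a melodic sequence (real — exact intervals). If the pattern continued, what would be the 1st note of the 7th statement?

With 2-note cells, note 1 of each statement runs Db3, Eb3, F3.
Extending up a 2nd: G3 → A3 → B3 → C#4.

C#4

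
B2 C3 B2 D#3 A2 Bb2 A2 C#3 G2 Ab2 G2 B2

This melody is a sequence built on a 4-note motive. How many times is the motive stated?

3

12 notes in groups of 4 gives 12/4 = 3 statements.
Starts: B2, A2, G2 — each down a 2nd.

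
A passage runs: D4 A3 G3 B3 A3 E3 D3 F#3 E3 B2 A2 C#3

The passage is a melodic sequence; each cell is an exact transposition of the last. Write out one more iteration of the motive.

With a 4-note motive the entries are D4, A3, E3, each down a 4th from the previous.
Statement 4 starts on B2 and keeps the same exact contour: B2 F#2 E2 G#2.

B2 F#2 E2 G#2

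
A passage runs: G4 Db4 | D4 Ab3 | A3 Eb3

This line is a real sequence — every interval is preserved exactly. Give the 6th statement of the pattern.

F#2 C2

The 2-note cells begin on G4, D4, A3 — each down a 4th from the last.
Carrying on: E3 → B2 → F#2.
So cell 6 is F#2 C2.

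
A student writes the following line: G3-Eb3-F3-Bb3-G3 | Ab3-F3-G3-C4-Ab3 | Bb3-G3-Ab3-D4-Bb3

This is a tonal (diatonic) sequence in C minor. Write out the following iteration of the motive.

C4 Ab3 Bb3 Eb4 C4

Unit = 5 notes; the statements start on G3, Ab3, Bb3, moving up a 2nd each time.
From C4 the diatonic shape gives C4 Ab3 Bb3 Eb4 C4.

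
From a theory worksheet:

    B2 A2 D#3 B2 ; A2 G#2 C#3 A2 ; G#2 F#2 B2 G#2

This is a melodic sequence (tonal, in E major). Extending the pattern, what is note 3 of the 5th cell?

G#2

With 4-note cells, note 3 of each statement runs D#3, C#3, B2.
Extending down a 2nd: A2 → G#2.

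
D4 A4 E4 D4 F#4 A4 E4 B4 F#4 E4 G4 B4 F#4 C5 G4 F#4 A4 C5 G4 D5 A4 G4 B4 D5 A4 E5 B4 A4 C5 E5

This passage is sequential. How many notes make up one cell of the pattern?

6

There are 30 notes; a 6-note unit gives 5 cells:
D4 A4 E4 D4 F#4 A4 | E4 B4 F#4 E4 G4 B4 | F#4 C5 G4 F#4 A4 C5 | G4 D5 A4 G4 B4 D5 | A4 E5 B4 A4 C5 E5
That's a consistent up a 2nd shift per cell, and no other grouping gives one.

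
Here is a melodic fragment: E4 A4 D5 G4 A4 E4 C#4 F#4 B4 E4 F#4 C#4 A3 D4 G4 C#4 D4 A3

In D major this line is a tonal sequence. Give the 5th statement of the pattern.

Taking 6-note groups, the heads are E4, C#4, A3: the pattern moves down a 3rd.
Carrying on: F#3 → D3.
From D3 the diatonic shape gives D3 G3 C#4 F#3 G3 D3.

D3 G3 C#4 F#3 G3 D3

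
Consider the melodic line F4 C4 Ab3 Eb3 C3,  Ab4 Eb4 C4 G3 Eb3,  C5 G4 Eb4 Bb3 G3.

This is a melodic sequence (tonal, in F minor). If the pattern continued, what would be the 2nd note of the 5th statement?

Grouping in 5s, the 2nd note of each cell is C4, Eb4, G4.
Carrying that up a 3rd forward: Bb4 → Db5.

Db5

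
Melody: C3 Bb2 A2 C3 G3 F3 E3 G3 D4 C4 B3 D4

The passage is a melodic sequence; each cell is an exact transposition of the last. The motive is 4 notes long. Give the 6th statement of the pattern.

Unit = 4 notes; the statements start on C3, G3, D4, moving up a 5th each time.
Continuing the starts: A4 → E5 → B5.
From B5 the exact shape gives B5 A5 G#5 B5.

B5 A5 G#5 B5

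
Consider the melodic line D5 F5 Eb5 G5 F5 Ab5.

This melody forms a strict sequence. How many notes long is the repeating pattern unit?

Try groups of 2 (3 cells in 6 notes):
D5 F5 | Eb5 G5 | F5 Ab5
That's a consistent up a 2nd shift per cell, and no other grouping gives one.

2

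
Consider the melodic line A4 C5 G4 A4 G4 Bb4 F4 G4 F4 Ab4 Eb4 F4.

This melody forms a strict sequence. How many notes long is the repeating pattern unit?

12 notes total. Splitting into 3 groups of 4:
A4 C5 G4 A4 | G4 Bb4 F4 G4 | F4 Ab4 Eb4 F4
Every group is a transposition down a 2nd of the one before; no shorter unit works.

4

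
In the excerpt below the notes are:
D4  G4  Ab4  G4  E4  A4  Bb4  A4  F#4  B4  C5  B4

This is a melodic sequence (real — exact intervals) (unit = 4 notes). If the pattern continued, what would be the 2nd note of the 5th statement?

D#5

With 4-note cells, note 2 of each statement runs G4, A4, B4.
Extending up a 2nd: C#5 → D#5.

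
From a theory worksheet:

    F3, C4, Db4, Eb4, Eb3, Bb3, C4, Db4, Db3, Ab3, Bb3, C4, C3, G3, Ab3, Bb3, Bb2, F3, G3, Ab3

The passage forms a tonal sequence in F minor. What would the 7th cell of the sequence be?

G2 Db3 Eb3 F3

The 4-note cells begin on F3, Eb3, Db3, C3, Bb2 — each down a 2nd from the last.
Continuing the starts: Ab2 → G2.
So cell 7 is G2 Db3 Eb3 F3.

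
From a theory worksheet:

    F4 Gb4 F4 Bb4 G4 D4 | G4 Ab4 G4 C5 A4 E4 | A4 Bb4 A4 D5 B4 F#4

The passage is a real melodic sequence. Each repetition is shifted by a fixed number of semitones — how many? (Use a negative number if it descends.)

2

Unit = 6 notes; the statements start on F4, G4, A4, moving up a 2nd each time.
Counting half-steps from F4 to G4: 2.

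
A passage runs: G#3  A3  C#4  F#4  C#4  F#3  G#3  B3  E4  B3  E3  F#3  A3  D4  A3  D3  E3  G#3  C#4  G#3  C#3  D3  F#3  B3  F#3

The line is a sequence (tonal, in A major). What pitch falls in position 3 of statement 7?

D3

With 5-note cells, note 3 of each statement runs C#4, B3, A3, G#3, F#3.
Extending down a 2nd: E3 → D3.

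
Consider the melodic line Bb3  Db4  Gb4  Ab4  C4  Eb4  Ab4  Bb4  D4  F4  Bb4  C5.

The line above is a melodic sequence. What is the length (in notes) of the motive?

4

There are 12 notes; a 4-note unit gives 3 cells:
Bb3 Db4 Gb4 Ab4 | C4 Eb4 Ab4 Bb4 | D4 F4 Bb4 C5
Each cell is the previous one up a 2nd — so the unit is 4 notes.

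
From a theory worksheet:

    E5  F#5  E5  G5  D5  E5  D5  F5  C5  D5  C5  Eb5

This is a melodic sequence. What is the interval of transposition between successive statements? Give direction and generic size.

Unit = 4 notes; the statements start on E5, D5, C5, moving down a 2nd each time.
From E5 to D5: down a 2nd.

down a 2nd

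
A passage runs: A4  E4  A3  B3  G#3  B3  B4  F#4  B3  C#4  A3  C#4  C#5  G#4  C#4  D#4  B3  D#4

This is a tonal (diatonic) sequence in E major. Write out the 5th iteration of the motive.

E5 B4 E4 F#4 D#4 F#4

Unit = 6 notes; the statements start on A4, B4, C#5, moving up a 2nd each time.
Continuing the starts: D#5 → E5.
Statement 5 starts on E5 and keeps the same diatonic contour: E5 B4 E4 F#4 D#4 F#4.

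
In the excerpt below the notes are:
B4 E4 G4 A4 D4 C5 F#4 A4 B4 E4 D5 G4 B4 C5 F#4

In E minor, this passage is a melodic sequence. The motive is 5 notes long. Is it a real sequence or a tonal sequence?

Every note is diatonic to E minor.
Cell 1 has -7 semitones from note 1 to 2, but cell 2 has -6 — the interval quality changes while the contour stays the same, which is the hallmark of a tonal sequence.

tonal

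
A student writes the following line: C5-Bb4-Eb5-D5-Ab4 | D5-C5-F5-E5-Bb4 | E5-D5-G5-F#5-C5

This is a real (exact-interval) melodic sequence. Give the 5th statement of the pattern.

Unit = 5 notes; the statements start on C5, D5, E5, moving up a 2nd each time.
Extending up a 2nd: F#5 → G#5.
From G#5 the exact shape gives G#5 F#5 B5 A#5 E5.

G#5 F#5 B5 A#5 E5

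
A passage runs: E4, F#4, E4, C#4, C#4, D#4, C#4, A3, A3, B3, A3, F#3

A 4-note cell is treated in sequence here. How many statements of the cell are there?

3

12 notes in groups of 4 gives 12/4 = 3 statements.
Starts: E4, C#4, A3 — each down a 3rd.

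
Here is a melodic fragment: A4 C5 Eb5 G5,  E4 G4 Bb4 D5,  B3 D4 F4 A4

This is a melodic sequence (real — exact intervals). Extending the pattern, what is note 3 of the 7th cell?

With 4-note cells, note 3 of each statement runs Eb5, Bb4, F4.
Carrying that down a 4th forward: C4 → G3 → D3 → A2.

A2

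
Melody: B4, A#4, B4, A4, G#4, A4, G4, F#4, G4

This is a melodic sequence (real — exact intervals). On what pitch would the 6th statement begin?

Db4

The 3-note cells begin on B4, A4, G4 — each down a 2nd from the last.
Continuing: F4 → Eb4 → Db4. Statement 6 starts on Db4.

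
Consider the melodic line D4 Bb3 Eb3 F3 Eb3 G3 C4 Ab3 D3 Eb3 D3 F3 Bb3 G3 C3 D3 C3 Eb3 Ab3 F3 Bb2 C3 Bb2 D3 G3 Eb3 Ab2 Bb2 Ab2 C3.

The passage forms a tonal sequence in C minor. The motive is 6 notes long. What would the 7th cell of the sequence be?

With a 6-note motive the entries are D4, C4, Bb3, Ab3, G3, each down a 2nd from the previous.
Continuing the starts: F3 → Eb3.
So cell 7 is Eb3 C3 F2 G2 F2 Ab2.

Eb3 C3 F2 G2 F2 Ab2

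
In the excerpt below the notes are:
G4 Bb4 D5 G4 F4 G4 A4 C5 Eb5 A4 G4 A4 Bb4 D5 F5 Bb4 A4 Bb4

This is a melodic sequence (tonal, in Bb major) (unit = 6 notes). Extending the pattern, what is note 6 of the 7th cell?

F5

The unit is 6 notes. Position-6 pitches of the 3 shown cells: G4, A4, Bb4.
Carrying that up a 2nd forward: C5 → D5 → Eb5 → F5.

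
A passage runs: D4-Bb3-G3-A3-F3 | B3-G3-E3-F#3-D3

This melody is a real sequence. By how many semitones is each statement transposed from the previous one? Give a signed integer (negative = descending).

The 5-note cells begin on D4, B3 — each down a 3rd from the last.
D4 to B3 spans -3 semitones.

-3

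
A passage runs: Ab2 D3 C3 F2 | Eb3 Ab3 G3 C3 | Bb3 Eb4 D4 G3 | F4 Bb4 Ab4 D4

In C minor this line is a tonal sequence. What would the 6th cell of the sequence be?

G5 C6 Bb5 Eb5

The 4-note cells begin on Ab2, Eb3, Bb3, F4 — each up a 5th from the last.
Continuing the starts: C5 → G5.
So cell 6 is G5 C6 Bb5 Eb5.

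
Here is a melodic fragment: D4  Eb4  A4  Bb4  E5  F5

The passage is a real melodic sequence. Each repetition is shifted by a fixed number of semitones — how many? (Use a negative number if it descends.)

Unit = 2 notes; the statements start on D4, A4, E5, moving up a 5th each time.
Counting half-steps from D4 to A4: 7.

7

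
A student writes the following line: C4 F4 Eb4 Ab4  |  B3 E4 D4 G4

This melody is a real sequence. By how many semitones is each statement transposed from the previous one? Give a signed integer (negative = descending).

-1

With a 4-note motive the entries are C4, B3, each down a 2nd from the previous.
Counting half-steps from C4 to B3: -1.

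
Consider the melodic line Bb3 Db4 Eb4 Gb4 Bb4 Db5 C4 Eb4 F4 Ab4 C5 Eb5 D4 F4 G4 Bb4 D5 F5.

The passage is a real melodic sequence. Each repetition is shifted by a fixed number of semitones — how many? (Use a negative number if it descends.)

The 6-note cells begin on Bb3, C4, D4 — each up a 2nd from the last.
Bb3 to C4 spans +2 semitones.

2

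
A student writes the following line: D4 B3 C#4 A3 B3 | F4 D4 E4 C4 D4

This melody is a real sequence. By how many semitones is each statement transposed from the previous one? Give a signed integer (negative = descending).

Unit = 5 notes; the statements start on D4, F4, moving up a 3rd each time.
D4 to F4 spans +3 semitones.

3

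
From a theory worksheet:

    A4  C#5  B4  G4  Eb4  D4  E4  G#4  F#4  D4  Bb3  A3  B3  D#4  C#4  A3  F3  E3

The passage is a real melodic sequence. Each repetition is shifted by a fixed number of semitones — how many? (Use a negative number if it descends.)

With a 6-note motive the entries are A4, E4, B3, each down a 4th from the previous.
A4→E4 is 64 − 69 = -5 semitones.

-5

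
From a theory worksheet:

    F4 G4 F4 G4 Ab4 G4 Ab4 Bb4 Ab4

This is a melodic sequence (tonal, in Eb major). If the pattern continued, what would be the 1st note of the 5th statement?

The unit is 3 notes. Position-1 pitches of the 3 shown cells: F4, G4, Ab4.
Extending up a 2nd: Bb4 → C5.

C5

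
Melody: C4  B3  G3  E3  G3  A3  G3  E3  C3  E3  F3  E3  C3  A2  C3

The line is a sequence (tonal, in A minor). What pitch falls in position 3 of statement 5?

F2

With 5-note cells, note 3 of each statement runs G3, E3, C3.
Carrying that down a 3rd forward: A2 → F2.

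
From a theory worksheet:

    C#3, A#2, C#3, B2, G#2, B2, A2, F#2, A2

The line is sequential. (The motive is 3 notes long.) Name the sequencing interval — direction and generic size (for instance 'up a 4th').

The 3-note cells begin on C#3, B2, A2 — each down a 2nd from the last.
From C#3 to B2: down a 2nd.

down a 2nd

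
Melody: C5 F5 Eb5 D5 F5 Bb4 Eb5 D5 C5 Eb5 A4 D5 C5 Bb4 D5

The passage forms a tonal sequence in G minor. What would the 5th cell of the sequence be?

Taking 5-note groups, the heads are C5, Bb4, A4: the pattern moves down a 2nd.
Extending down a 2nd: G4 → F4.
From F4 the diatonic shape gives F4 Bb4 A4 G4 Bb4.

F4 Bb4 A4 G4 Bb4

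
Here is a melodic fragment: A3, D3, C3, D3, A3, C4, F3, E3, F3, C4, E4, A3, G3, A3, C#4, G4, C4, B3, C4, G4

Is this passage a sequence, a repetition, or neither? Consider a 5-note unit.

neither

Note 5 of cell 3 is C#4; if this were a sequence it would be E4. No unit length gives a consistent transposition pattern.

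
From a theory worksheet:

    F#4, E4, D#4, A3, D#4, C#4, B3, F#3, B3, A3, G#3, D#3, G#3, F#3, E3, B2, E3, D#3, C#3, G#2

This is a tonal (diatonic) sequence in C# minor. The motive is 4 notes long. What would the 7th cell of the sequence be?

With a 4-note motive the entries are F#4, D#4, B3, G#3, E3, each down a 3rd from the previous.
Continuing the starts: C#3 → A2.
Statement 7 starts on A2 and keeps the same diatonic contour: A2 G#2 F#2 C#2.

A2 G#2 F#2 C#2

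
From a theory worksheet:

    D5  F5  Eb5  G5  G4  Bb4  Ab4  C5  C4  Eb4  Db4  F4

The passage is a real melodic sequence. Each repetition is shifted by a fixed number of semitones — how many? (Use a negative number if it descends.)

With a 4-note motive the entries are D5, G4, C4, each down a 5th from the previous.
D5 to G4 spans -7 semitones.

-7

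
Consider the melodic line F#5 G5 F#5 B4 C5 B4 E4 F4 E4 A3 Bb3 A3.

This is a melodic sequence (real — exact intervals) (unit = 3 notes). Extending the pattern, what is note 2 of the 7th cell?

The unit is 3 notes. Position-2 pitches of the 4 shown cells: G5, C5, F4, Bb3.
Each moves down a 5th. Continuing: Eb3 → Ab2 → Db2.

Db2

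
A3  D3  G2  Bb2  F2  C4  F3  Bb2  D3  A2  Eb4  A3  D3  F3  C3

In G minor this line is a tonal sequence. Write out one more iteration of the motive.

Unit = 5 notes; the statements start on A3, C4, Eb4, moving up a 3rd each time.
Statement 4 starts on G4 and keeps the same diatonic contour: G4 C4 F3 A3 Eb3.

G4 C4 F3 A3 Eb3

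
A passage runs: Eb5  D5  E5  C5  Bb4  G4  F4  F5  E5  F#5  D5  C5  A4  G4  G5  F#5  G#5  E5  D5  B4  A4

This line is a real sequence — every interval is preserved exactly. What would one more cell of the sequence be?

A5 G#5 A#5 F#5 E5 C#5 B4

Taking 7-note groups, the heads are Eb5, F5, G5: the pattern moves up a 2nd.
So cell 4 is A5 G#5 A#5 F#5 E5 C#5 B4.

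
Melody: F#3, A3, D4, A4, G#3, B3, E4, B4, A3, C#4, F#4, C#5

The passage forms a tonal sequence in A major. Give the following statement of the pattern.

B3 D4 G#4 D5

Unit = 4 notes; the statements start on F#3, G#3, A3, moving up a 2nd each time.
From B3 the diatonic shape gives B3 D4 G#4 D5.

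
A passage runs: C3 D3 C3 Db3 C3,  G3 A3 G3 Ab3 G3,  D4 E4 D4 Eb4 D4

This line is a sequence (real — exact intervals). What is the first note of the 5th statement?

Taking 5-note groups, the heads are C3, G3, D4: the pattern moves up a 5th.
Continuing: A4 → E5. Statement 5 starts on E5.

E5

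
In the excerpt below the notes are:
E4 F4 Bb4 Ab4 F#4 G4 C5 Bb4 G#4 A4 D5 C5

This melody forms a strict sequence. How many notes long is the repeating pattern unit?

Try groups of 4 (3 cells in 12 notes):
E4 F4 Bb4 Ab4 | F#4 G4 C5 Bb4 | G#4 A4 D5 C5
Every group is a transposition up a 2nd of the one before; no shorter unit works.

4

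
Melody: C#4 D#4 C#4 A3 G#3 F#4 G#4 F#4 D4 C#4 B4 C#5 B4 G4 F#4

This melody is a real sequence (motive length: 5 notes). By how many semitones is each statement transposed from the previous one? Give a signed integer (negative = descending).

5

The 5-note cells begin on C#4, F#4, B4 — each up a 4th from the last.
Counting half-steps from C#4 to F#4: 5.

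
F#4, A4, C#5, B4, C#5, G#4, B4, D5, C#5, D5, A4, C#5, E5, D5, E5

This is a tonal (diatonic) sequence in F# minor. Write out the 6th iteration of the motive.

Taking 5-note groups, the heads are F#4, G#4, A4: the pattern moves up a 2nd.
Extending up a 2nd: B4 → C#5 → D5.
So cell 6 is D5 F#5 A5 G#5 A5.

D5 F#5 A5 G#5 A5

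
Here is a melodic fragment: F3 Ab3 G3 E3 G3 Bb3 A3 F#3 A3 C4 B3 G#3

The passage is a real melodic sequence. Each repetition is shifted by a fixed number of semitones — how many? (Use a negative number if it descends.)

2

With a 4-note motive the entries are F3, G3, A3, each up a 2nd from the previous.
F3 to G3 spans +2 semitones.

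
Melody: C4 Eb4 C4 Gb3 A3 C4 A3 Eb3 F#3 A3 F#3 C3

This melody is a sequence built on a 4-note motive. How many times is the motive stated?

3

12 notes in groups of 4 gives 12/4 = 3 statements.
Starts: C4, A3, F#3 — each down a 3rd.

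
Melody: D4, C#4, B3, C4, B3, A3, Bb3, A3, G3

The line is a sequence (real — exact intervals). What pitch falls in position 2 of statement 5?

Grouping in 3s, the 2nd note of each cell is C#4, B3, A3.
Extending down a 2nd: G3 → F3.

F3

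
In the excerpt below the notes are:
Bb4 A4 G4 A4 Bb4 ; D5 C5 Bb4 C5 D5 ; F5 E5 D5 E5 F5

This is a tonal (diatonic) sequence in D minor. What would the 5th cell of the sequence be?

Unit = 5 notes; the statements start on Bb4, D5, F5, moving up a 3rd each time.
Continuing the starts: A5 → C6.
Statement 5 starts on C6 and keeps the same diatonic contour: C6 Bb5 A5 Bb5 C6.

C6 Bb5 A5 Bb5 C6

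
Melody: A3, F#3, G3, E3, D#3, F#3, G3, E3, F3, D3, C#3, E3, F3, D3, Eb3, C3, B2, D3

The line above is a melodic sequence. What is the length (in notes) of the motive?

6

Try groups of 6 (3 cells in 18 notes):
A3 F#3 G3 E3 D#3 F#3 | G3 E3 F3 D3 C#3 E3 | F3 D3 Eb3 C3 B2 D3
Each cell is the previous one down a 2nd — so the unit is 6 notes.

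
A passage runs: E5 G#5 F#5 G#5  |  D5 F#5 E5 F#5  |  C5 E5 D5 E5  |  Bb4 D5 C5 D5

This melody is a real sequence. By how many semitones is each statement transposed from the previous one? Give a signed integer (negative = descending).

Unit = 4 notes; the statements start on E5, D5, C5, Bb4, moving down a 2nd each time.
Counting half-steps from E5 to D5: -2.

-2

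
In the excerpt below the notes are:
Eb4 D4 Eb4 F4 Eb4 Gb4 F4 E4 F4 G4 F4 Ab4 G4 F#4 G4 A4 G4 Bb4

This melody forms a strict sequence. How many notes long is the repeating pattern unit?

Try groups of 6 (3 cells in 18 notes):
Eb4 D4 Eb4 F4 Eb4 Gb4 | F4 E4 F4 G4 F4 Ab4 | G4 F#4 G4 A4 G4 Bb4
Each cell is the previous one up a 2nd — so the unit is 6 notes.

6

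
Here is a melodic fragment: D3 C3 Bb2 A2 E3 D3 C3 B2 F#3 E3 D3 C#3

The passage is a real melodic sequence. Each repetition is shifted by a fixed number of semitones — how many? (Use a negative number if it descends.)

Unit = 4 notes; the statements start on D3, E3, F#3, moving up a 2nd each time.
D3→E3 is 52 − 50 = 2 semitones.

2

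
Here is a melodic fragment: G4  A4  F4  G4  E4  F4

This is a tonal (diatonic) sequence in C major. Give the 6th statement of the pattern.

With a 2-note motive the entries are G4, F4, E4, each down a 2nd from the previous.
Continuing the starts: D4 → C4 → B3.
From B3 the diatonic shape gives B3 C4.

B3 C4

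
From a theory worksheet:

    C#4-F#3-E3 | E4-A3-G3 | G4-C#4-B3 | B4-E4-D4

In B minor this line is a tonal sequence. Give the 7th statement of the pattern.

A5 D5 C#5

With a 3-note motive the entries are C#4, E4, G4, B4, each up a 3rd from the previous.
Extending up a 3rd: D5 → F#5 → A5.
From A5 the diatonic shape gives A5 D5 C#5.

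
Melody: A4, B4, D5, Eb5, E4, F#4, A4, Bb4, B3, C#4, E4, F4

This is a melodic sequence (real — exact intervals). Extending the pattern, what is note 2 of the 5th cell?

D#3

The unit is 4 notes. Position-2 pitches of the 3 shown cells: B4, F#4, C#4.
Each moves down a 4th. Continuing: G#3 → D#3.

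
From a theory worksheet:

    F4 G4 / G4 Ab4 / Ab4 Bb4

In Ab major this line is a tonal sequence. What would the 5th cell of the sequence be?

C5 Db5

The 2-note cells begin on F4, G4, Ab4 — each up a 2nd from the last.
Carrying on: Bb4 → C5.
Statement 5 starts on C5 and keeps the same diatonic contour: C5 Db5.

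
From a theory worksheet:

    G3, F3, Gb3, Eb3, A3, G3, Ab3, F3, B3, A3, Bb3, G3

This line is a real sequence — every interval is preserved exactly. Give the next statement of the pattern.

C#4 B3 C4 A3

Unit = 4 notes; the statements start on G3, A3, B3, moving up a 2nd each time.
From C#4 the exact shape gives C#4 B3 C4 A3.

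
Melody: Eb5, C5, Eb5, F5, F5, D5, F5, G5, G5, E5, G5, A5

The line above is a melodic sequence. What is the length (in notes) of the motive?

There are 12 notes; a 4-note unit gives 3 cells:
Eb5 C5 Eb5 F5 | F5 D5 F5 G5 | G5 E5 G5 A5
That's a consistent up a 2nd shift per cell, and no other grouping gives one.

4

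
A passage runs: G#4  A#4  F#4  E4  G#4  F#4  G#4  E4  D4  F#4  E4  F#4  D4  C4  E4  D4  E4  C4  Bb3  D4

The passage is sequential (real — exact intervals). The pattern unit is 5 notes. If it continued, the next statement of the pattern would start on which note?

The 5-note cells begin on G#4, F#4, E4, D4 — each down a 2nd from the last.
The next head, down a 2nd from D4, is C4.

C4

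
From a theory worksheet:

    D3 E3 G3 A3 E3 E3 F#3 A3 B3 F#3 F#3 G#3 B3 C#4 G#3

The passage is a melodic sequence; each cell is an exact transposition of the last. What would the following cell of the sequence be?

G#3 A#3 C#4 D#4 A#3

Taking 5-note groups, the heads are D3, E3, F#3: the pattern moves up a 2nd.
So cell 4 is G#3 A#3 C#4 D#4 A#3.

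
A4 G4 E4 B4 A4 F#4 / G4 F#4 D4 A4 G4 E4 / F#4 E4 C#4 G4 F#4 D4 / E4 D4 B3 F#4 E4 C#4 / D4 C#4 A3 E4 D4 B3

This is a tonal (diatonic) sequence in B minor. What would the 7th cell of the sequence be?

Unit = 6 notes; the statements start on A4, G4, F#4, E4, D4, moving down a 2nd each time.
Carrying on: C#4 → B3.
So cell 7 is B3 A3 F#3 C#4 B3 G3.

B3 A3 F#3 C#4 B3 G3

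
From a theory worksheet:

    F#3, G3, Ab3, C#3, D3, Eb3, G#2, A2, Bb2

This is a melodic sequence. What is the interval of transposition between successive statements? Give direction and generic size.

down a 4th

Taking 3-note groups, the heads are F#3, C#3, G#2: the pattern moves down a 4th.
From F#3 to C#3: down a 4th.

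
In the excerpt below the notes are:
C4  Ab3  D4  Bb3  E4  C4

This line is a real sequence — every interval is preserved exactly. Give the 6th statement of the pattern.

A#4 F#4

With a 2-note motive the entries are C4, D4, E4, each up a 2nd from the previous.
Continuing the starts: F#4 → G#4 → A#4.
Statement 6 starts on A#4 and keeps the same exact contour: A#4 F#4.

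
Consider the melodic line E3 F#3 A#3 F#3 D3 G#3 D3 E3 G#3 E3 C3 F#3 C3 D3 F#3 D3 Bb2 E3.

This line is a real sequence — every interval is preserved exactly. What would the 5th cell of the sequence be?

Ab2 Bb2 D3 Bb2 Gb2 C3

With a 6-note motive the entries are E3, D3, C3, each down a 2nd from the previous.
Continuing the starts: Bb2 → Ab2.
Statement 5 starts on Ab2 and keeps the same exact contour: Ab2 Bb2 D3 Bb2 Gb2 C3.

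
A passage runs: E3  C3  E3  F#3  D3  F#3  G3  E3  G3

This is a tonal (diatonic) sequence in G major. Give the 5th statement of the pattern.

B3 G3 B3

Unit = 3 notes; the statements start on E3, F#3, G3, moving up a 2nd each time.
Carrying on: A3 → B3.
So cell 5 is B3 G3 B3.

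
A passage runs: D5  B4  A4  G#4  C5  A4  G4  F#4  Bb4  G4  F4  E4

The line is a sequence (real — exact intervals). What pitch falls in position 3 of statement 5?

Db4

With 4-note cells, note 3 of each statement runs A4, G4, F4.
Each moves down a 2nd. Continuing: Eb4 → Db4.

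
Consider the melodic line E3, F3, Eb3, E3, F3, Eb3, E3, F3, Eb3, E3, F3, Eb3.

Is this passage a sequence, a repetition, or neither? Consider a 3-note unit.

repetition

Each 3-note cell is identical (E3 F3 Eb3), restated at the same pitch.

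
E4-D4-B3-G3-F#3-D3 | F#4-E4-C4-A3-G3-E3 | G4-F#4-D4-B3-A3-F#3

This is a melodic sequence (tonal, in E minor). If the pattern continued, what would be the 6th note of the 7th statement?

C4

The unit is 6 notes. Position-6 pitches of the 3 shown cells: D3, E3, F#3.
Carrying that up a 2nd forward: G3 → A3 → B3 → C4.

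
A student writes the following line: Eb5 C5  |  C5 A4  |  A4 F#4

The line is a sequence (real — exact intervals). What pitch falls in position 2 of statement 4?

The unit is 2 notes. Position-2 pitches of the 3 shown cells: C5, A4, F#4.
One more down a 3rd gives D#4.

D#4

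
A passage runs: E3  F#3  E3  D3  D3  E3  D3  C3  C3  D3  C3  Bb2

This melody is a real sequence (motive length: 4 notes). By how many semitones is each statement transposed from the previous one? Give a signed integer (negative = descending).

-2

Unit = 4 notes; the statements start on E3, D3, C3, moving down a 2nd each time.
E3 to D3 spans -2 semitones.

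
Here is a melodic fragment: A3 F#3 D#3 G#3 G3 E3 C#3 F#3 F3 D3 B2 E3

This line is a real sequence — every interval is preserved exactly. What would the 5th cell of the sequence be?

Taking 4-note groups, the heads are A3, G3, F3: the pattern moves down a 2nd.
Continuing the starts: Eb3 → Db3.
From Db3 the exact shape gives Db3 Bb2 G2 C3.

Db3 Bb2 G2 C3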